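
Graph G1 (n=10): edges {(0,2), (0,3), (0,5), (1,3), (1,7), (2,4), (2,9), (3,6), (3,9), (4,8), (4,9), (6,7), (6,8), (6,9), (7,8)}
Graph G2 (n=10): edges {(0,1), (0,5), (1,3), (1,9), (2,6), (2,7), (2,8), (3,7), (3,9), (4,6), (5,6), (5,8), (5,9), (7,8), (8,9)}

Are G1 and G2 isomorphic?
Yes, isomorphic

The graphs are isomorphic.
One valid mapping φ: V(G1) → V(G2): 0→6, 1→0, 2→2, 3→5, 4→7, 5→4, 6→9, 7→1, 8→3, 9→8

Verify φ preserves adjacency — for each edge of G1, its image is an edge of G2:
  (0,2) → (φ(0),φ(2)) = (2,6) ∈ E(G2) ✓
  (0,3) → (φ(0),φ(3)) = (5,6) ∈ E(G2) ✓
  (0,5) → (φ(0),φ(5)) = (4,6) ∈ E(G2) ✓
  (1,3) → (φ(1),φ(3)) = (0,5) ∈ E(G2) ✓
  (1,7) → (φ(1),φ(7)) = (0,1) ∈ E(G2) ✓
  (2,4) → (φ(2),φ(4)) = (2,7) ∈ E(G2) ✓
  (2,9) → (φ(2),φ(9)) = (2,8) ∈ E(G2) ✓
  (3,6) → (φ(3),φ(6)) = (5,9) ∈ E(G2) ✓
  (3,9) → (φ(3),φ(9)) = (5,8) ∈ E(G2) ✓
  (4,8) → (φ(4),φ(8)) = (3,7) ∈ E(G2) ✓
  (4,9) → (φ(4),φ(9)) = (7,8) ∈ E(G2) ✓
  (6,7) → (φ(6),φ(7)) = (1,9) ∈ E(G2) ✓
  (6,8) → (φ(6),φ(8)) = (3,9) ∈ E(G2) ✓
  (6,9) → (φ(6),φ(9)) = (8,9) ∈ E(G2) ✓
  (7,8) → (φ(7),φ(8)) = (1,3) ∈ E(G2) ✓
All 15 edges of G1 map to edges of G2, and |E(G1)| = |E(G2)| = 15, so φ is a bijection on edges as well as vertices. Hence G1 ≅ G2.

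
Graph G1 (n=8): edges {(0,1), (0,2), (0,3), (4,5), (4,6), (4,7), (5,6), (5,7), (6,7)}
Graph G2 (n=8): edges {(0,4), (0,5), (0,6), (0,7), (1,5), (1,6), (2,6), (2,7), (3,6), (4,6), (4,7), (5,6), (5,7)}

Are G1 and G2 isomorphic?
No, not isomorphic

The graphs are NOT isomorphic.

Connected components of G1: 2 component(s) with vertex sets [[0, 1, 2, 3], [4, 5, 6, 7]], sizes [4, 4].
Connected components of G2: 1 component(s) with vertex sets [[0, 1, 2, 3, 4, 5, 6, 7]], sizes [8].
The number of connected components (and the multiset of component sizes) is an isomorphism invariant — an isomorphism maps each component of G1 bijectively onto a component of G2. Since G1 has 2 component(s) and G2 has 1, they cannot be isomorphic.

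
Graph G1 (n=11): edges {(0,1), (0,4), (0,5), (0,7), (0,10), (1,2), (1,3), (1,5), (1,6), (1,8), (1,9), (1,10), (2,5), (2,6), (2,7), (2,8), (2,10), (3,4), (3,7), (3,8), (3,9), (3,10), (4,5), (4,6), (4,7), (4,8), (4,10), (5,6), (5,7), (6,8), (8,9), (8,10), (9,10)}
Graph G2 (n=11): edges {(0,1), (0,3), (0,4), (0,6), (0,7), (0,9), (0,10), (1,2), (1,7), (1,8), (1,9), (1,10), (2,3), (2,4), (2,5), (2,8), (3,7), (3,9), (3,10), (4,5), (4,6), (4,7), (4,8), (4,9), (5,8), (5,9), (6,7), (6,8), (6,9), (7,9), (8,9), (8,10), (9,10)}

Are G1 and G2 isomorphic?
No, not isomorphic

The graphs are NOT isomorphic.

Counting triangles (3-cliques): G1 has 33, G2 has 34.
Triangle count is an isomorphism invariant, so differing triangle counts rule out isomorphism.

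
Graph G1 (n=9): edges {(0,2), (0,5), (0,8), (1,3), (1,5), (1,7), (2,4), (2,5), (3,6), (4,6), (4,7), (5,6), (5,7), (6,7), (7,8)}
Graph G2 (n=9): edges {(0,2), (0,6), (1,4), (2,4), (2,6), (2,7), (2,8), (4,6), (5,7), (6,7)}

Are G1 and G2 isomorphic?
No, not isomorphic

The graphs are NOT isomorphic.

Connected components of G1: 1 component(s) with vertex sets [[0, 1, 2, 3, 4, 5, 6, 7, 8]], sizes [9].
Connected components of G2: 2 component(s) with vertex sets [[3], [0, 1, 2, 4, 5, 6, 7, 8]], sizes [1, 8].
The number of connected components (and the multiset of component sizes) is an isomorphism invariant — an isomorphism maps each component of G1 bijectively onto a component of G2. Since G1 has 1 component(s) and G2 has 2, they cannot be isomorphic.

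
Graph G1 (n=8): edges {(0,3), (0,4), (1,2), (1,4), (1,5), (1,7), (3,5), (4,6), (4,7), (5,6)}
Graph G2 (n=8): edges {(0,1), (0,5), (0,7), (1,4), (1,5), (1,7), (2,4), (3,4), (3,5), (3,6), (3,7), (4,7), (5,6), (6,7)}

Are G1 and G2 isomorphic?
No, not isomorphic

The graphs are NOT isomorphic.

Degrees in G1: deg(0)=2, deg(1)=4, deg(2)=1, deg(3)=2, deg(4)=4, deg(5)=3, deg(6)=2, deg(7)=2.
Sorted degree sequence of G1: [4, 4, 3, 2, 2, 2, 2, 1].
Degrees in G2: deg(0)=3, deg(1)=4, deg(2)=1, deg(3)=4, deg(4)=4, deg(5)=4, deg(6)=3, deg(7)=5.
Sorted degree sequence of G2: [5, 4, 4, 4, 4, 3, 3, 1].
The (sorted) degree sequence is an isomorphism invariant, so since G1 and G2 have different degree sequences they cannot be isomorphic.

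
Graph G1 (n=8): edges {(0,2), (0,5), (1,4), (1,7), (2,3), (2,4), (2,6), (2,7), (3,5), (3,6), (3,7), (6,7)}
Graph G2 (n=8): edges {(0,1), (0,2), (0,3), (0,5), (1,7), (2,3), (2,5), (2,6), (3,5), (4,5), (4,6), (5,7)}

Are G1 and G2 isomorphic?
Yes, isomorphic

The graphs are isomorphic.
One valid mapping φ: V(G1) → V(G2): 0→7, 1→6, 2→5, 3→0, 4→4, 5→1, 6→3, 7→2

Verify φ preserves adjacency — for each edge of G1, its image is an edge of G2:
  (0,2) → (φ(0),φ(2)) = (5,7) ∈ E(G2) ✓
  (0,5) → (φ(0),φ(5)) = (1,7) ∈ E(G2) ✓
  (1,4) → (φ(1),φ(4)) = (4,6) ∈ E(G2) ✓
  (1,7) → (φ(1),φ(7)) = (2,6) ∈ E(G2) ✓
  (2,3) → (φ(2),φ(3)) = (0,5) ∈ E(G2) ✓
  (2,4) → (φ(2),φ(4)) = (4,5) ∈ E(G2) ✓
  (2,6) → (φ(2),φ(6)) = (3,5) ∈ E(G2) ✓
  (2,7) → (φ(2),φ(7)) = (2,5) ∈ E(G2) ✓
  (3,5) → (φ(3),φ(5)) = (0,1) ∈ E(G2) ✓
  (3,6) → (φ(3),φ(6)) = (0,3) ∈ E(G2) ✓
  (3,7) → (φ(3),φ(7)) = (0,2) ∈ E(G2) ✓
  (6,7) → (φ(6),φ(7)) = (2,3) ∈ E(G2) ✓
All 12 edges of G1 map to edges of G2, and |E(G1)| = |E(G2)| = 12, so φ is a bijection on edges as well as vertices. Hence G1 ≅ G2.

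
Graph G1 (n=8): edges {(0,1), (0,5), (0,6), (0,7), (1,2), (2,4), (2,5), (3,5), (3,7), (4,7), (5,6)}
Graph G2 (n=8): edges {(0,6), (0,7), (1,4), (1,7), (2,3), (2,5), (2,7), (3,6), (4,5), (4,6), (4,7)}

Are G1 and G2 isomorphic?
Yes, isomorphic

The graphs are isomorphic.
One valid mapping φ: V(G1) → V(G2): 0→4, 1→5, 2→2, 3→0, 4→3, 5→7, 6→1, 7→6

Verify φ preserves adjacency — for each edge of G1, its image is an edge of G2:
  (0,1) → (φ(0),φ(1)) = (4,5) ∈ E(G2) ✓
  (0,5) → (φ(0),φ(5)) = (4,7) ∈ E(G2) ✓
  (0,6) → (φ(0),φ(6)) = (1,4) ∈ E(G2) ✓
  (0,7) → (φ(0),φ(7)) = (4,6) ∈ E(G2) ✓
  (1,2) → (φ(1),φ(2)) = (2,5) ∈ E(G2) ✓
  (2,4) → (φ(2),φ(4)) = (2,3) ∈ E(G2) ✓
  (2,5) → (φ(2),φ(5)) = (2,7) ∈ E(G2) ✓
  (3,5) → (φ(3),φ(5)) = (0,7) ∈ E(G2) ✓
  (3,7) → (φ(3),φ(7)) = (0,6) ∈ E(G2) ✓
  (4,7) → (φ(4),φ(7)) = (3,6) ∈ E(G2) ✓
  (5,6) → (φ(5),φ(6)) = (1,7) ∈ E(G2) ✓
All 11 edges of G1 map to edges of G2, and |E(G1)| = |E(G2)| = 11, so φ is a bijection on edges as well as vertices. Hence G1 ≅ G2.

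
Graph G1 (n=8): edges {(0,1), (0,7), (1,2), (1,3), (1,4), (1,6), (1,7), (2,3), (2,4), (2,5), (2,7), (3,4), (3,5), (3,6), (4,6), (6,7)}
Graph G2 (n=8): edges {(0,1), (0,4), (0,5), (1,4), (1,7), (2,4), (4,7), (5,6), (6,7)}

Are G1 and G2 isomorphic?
No, not isomorphic

The graphs are NOT isomorphic.

Degrees in G1: deg(0)=2, deg(1)=6, deg(2)=5, deg(3)=5, deg(4)=4, deg(5)=2, deg(6)=4, deg(7)=4.
Sorted degree sequence of G1: [6, 5, 5, 4, 4, 4, 2, 2].
Degrees in G2: deg(0)=3, deg(1)=3, deg(2)=1, deg(3)=0, deg(4)=4, deg(5)=2, deg(6)=2, deg(7)=3.
Sorted degree sequence of G2: [4, 3, 3, 3, 2, 2, 1, 0].
The (sorted) degree sequence is an isomorphism invariant, so since G1 and G2 have different degree sequences they cannot be isomorphic.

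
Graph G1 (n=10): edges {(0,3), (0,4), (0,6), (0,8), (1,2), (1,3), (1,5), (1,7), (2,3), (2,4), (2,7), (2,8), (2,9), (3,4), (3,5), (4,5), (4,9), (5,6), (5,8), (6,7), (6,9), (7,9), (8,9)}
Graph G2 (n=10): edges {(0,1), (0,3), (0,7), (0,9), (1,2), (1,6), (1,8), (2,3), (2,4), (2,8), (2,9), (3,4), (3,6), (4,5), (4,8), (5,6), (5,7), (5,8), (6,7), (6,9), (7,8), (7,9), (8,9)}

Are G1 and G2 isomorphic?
Yes, isomorphic

The graphs are isomorphic.
One valid mapping φ: V(G1) → V(G2): 0→0, 1→5, 2→8, 3→7, 4→9, 5→6, 6→3, 7→4, 8→1, 9→2

Verify φ preserves adjacency — for each edge of G1, its image is an edge of G2:
  (0,3) → (φ(0),φ(3)) = (0,7) ∈ E(G2) ✓
  (0,4) → (φ(0),φ(4)) = (0,9) ∈ E(G2) ✓
  (0,6) → (φ(0),φ(6)) = (0,3) ∈ E(G2) ✓
  (0,8) → (φ(0),φ(8)) = (0,1) ∈ E(G2) ✓
  (1,2) → (φ(1),φ(2)) = (5,8) ∈ E(G2) ✓
  (1,3) → (φ(1),φ(3)) = (5,7) ∈ E(G2) ✓
  (1,5) → (φ(1),φ(5)) = (5,6) ∈ E(G2) ✓
  (1,7) → (φ(1),φ(7)) = (4,5) ∈ E(G2) ✓
  (2,3) → (φ(2),φ(3)) = (7,8) ∈ E(G2) ✓
  (2,4) → (φ(2),φ(4)) = (8,9) ∈ E(G2) ✓
  (2,7) → (φ(2),φ(7)) = (4,8) ∈ E(G2) ✓
  (2,8) → (φ(2),φ(8)) = (1,8) ∈ E(G2) ✓
  (2,9) → (φ(2),φ(9)) = (2,8) ∈ E(G2) ✓
  (3,4) → (φ(3),φ(4)) = (7,9) ∈ E(G2) ✓
  (3,5) → (φ(3),φ(5)) = (6,7) ∈ E(G2) ✓
  (4,5) → (φ(4),φ(5)) = (6,9) ∈ E(G2) ✓
  (4,9) → (φ(4),φ(9)) = (2,9) ∈ E(G2) ✓
  (5,6) → (φ(5),φ(6)) = (3,6) ∈ E(G2) ✓
  (5,8) → (φ(5),φ(8)) = (1,6) ∈ E(G2) ✓
  (6,7) → (φ(6),φ(7)) = (3,4) ∈ E(G2) ✓
  (6,9) → (φ(6),φ(9)) = (2,3) ∈ E(G2) ✓
  (7,9) → (φ(7),φ(9)) = (2,4) ∈ E(G2) ✓
  (8,9) → (φ(8),φ(9)) = (1,2) ∈ E(G2) ✓
All 23 edges of G1 map to edges of G2, and |E(G1)| = |E(G2)| = 23, so φ is a bijection on edges as well as vertices. Hence G1 ≅ G2.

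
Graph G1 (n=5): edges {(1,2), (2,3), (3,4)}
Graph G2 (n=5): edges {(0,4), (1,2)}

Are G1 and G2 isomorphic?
No, not isomorphic

The graphs are NOT isomorphic.

Connected components of G1: 2 component(s) with vertex sets [[0], [1, 2, 3, 4]], sizes [1, 4].
Connected components of G2: 3 component(s) with vertex sets [[3], [0, 4], [1, 2]], sizes [1, 2, 2].
The number of connected components (and the multiset of component sizes) is an isomorphism invariant — an isomorphism maps each component of G1 bijectively onto a component of G2. Since G1 has 2 component(s) and G2 has 3, they cannot be isomorphic.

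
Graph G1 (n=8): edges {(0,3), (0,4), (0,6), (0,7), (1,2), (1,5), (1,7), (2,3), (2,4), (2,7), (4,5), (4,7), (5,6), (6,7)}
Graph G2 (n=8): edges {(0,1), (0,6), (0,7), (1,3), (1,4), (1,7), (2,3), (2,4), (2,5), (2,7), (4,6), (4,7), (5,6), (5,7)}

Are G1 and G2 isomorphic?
Yes, isomorphic

The graphs are isomorphic.
One valid mapping φ: V(G1) → V(G2): 0→2, 1→0, 2→1, 3→3, 4→4, 5→6, 6→5, 7→7

Verify φ preserves adjacency — for each edge of G1, its image is an edge of G2:
  (0,3) → (φ(0),φ(3)) = (2,3) ∈ E(G2) ✓
  (0,4) → (φ(0),φ(4)) = (2,4) ∈ E(G2) ✓
  (0,6) → (φ(0),φ(6)) = (2,5) ∈ E(G2) ✓
  (0,7) → (φ(0),φ(7)) = (2,7) ∈ E(G2) ✓
  (1,2) → (φ(1),φ(2)) = (0,1) ∈ E(G2) ✓
  (1,5) → (φ(1),φ(5)) = (0,6) ∈ E(G2) ✓
  (1,7) → (φ(1),φ(7)) = (0,7) ∈ E(G2) ✓
  (2,3) → (φ(2),φ(3)) = (1,3) ∈ E(G2) ✓
  (2,4) → (φ(2),φ(4)) = (1,4) ∈ E(G2) ✓
  (2,7) → (φ(2),φ(7)) = (1,7) ∈ E(G2) ✓
  (4,5) → (φ(4),φ(5)) = (4,6) ∈ E(G2) ✓
  (4,7) → (φ(4),φ(7)) = (4,7) ∈ E(G2) ✓
  (5,6) → (φ(5),φ(6)) = (5,6) ∈ E(G2) ✓
  (6,7) → (φ(6),φ(7)) = (5,7) ∈ E(G2) ✓
All 14 edges of G1 map to edges of G2, and |E(G1)| = |E(G2)| = 14, so φ is a bijection on edges as well as vertices. Hence G1 ≅ G2.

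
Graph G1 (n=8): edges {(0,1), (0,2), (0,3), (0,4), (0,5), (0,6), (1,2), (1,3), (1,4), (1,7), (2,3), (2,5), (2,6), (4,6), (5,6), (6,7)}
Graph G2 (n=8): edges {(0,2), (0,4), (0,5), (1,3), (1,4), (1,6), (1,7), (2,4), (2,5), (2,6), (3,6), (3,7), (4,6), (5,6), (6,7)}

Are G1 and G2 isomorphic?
No, not isomorphic

The graphs are NOT isomorphic.

Counting triangles (3-cliques): G1 has 10, G2 has 9.
Triangle count is an isomorphism invariant, so differing triangle counts rule out isomorphism.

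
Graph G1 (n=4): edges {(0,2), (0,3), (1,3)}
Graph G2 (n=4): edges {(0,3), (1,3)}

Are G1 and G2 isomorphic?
No, not isomorphic

The graphs are NOT isomorphic.

Counting edges: G1 has 3 edge(s); G2 has 2 edge(s).
Edge count is an isomorphism invariant (a bijection on vertices induces a bijection on edges), so differing edge counts rule out isomorphism.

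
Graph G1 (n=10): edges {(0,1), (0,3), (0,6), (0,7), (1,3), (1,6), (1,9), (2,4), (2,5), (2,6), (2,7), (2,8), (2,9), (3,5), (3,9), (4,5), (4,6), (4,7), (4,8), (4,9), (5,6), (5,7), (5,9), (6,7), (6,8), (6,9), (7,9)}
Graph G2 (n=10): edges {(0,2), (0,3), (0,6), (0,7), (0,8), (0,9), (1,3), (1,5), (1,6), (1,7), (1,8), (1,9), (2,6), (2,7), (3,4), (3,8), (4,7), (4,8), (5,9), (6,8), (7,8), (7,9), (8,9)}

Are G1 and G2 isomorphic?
No, not isomorphic

The graphs are NOT isomorphic.

Counting triangles (3-cliques): G1 has 29, G2 has 16.
Triangle count is an isomorphism invariant, so differing triangle counts rule out isomorphism.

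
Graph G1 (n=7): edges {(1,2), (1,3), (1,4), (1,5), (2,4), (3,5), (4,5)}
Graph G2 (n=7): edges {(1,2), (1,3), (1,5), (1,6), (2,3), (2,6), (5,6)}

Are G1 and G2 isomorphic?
Yes, isomorphic

The graphs are isomorphic.
One valid mapping φ: V(G1) → V(G2): 0→4, 1→1, 2→3, 3→5, 4→2, 5→6, 6→0

Verify φ preserves adjacency — for each edge of G1, its image is an edge of G2:
  (1,2) → (φ(1),φ(2)) = (1,3) ∈ E(G2) ✓
  (1,3) → (φ(1),φ(3)) = (1,5) ∈ E(G2) ✓
  (1,4) → (φ(1),φ(4)) = (1,2) ∈ E(G2) ✓
  (1,5) → (φ(1),φ(5)) = (1,6) ∈ E(G2) ✓
  (2,4) → (φ(2),φ(4)) = (2,3) ∈ E(G2) ✓
  (3,5) → (φ(3),φ(5)) = (5,6) ∈ E(G2) ✓
  (4,5) → (φ(4),φ(5)) = (2,6) ∈ E(G2) ✓
All 7 edges of G1 map to edges of G2, and |E(G1)| = |E(G2)| = 7, so φ is a bijection on edges as well as vertices. Hence G1 ≅ G2.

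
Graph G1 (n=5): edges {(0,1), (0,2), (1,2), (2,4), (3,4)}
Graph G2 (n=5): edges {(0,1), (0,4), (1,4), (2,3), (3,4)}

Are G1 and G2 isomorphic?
Yes, isomorphic

The graphs are isomorphic.
One valid mapping φ: V(G1) → V(G2): 0→1, 1→0, 2→4, 3→2, 4→3

Verify φ preserves adjacency — for each edge of G1, its image is an edge of G2:
  (0,1) → (φ(0),φ(1)) = (0,1) ∈ E(G2) ✓
  (0,2) → (φ(0),φ(2)) = (1,4) ∈ E(G2) ✓
  (1,2) → (φ(1),φ(2)) = (0,4) ∈ E(G2) ✓
  (2,4) → (φ(2),φ(4)) = (3,4) ∈ E(G2) ✓
  (3,4) → (φ(3),φ(4)) = (2,3) ∈ E(G2) ✓
All 5 edges of G1 map to edges of G2, and |E(G1)| = |E(G2)| = 5, so φ is a bijection on edges as well as vertices. Hence G1 ≅ G2.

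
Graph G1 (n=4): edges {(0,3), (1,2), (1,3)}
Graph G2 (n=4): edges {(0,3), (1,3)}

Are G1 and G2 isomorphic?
No, not isomorphic

The graphs are NOT isomorphic.

Counting edges: G1 has 3 edge(s); G2 has 2 edge(s).
Edge count is an isomorphism invariant (a bijection on vertices induces a bijection on edges), so differing edge counts rule out isomorphism.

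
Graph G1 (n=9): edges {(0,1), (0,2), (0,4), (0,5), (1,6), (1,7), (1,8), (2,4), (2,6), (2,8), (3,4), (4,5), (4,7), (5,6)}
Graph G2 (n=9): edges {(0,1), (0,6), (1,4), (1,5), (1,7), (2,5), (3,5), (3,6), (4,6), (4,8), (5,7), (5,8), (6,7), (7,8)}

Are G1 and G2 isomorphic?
Yes, isomorphic

The graphs are isomorphic.
One valid mapping φ: V(G1) → V(G2): 0→7, 1→6, 2→1, 3→2, 4→5, 5→8, 6→4, 7→3, 8→0

Verify φ preserves adjacency — for each edge of G1, its image is an edge of G2:
  (0,1) → (φ(0),φ(1)) = (6,7) ∈ E(G2) ✓
  (0,2) → (φ(0),φ(2)) = (1,7) ∈ E(G2) ✓
  (0,4) → (φ(0),φ(4)) = (5,7) ∈ E(G2) ✓
  (0,5) → (φ(0),φ(5)) = (7,8) ∈ E(G2) ✓
  (1,6) → (φ(1),φ(6)) = (4,6) ∈ E(G2) ✓
  (1,7) → (φ(1),φ(7)) = (3,6) ∈ E(G2) ✓
  (1,8) → (φ(1),φ(8)) = (0,6) ∈ E(G2) ✓
  (2,4) → (φ(2),φ(4)) = (1,5) ∈ E(G2) ✓
  (2,6) → (φ(2),φ(6)) = (1,4) ∈ E(G2) ✓
  (2,8) → (φ(2),φ(8)) = (0,1) ∈ E(G2) ✓
  (3,4) → (φ(3),φ(4)) = (2,5) ∈ E(G2) ✓
  (4,5) → (φ(4),φ(5)) = (5,8) ∈ E(G2) ✓
  (4,7) → (φ(4),φ(7)) = (3,5) ∈ E(G2) ✓
  (5,6) → (φ(5),φ(6)) = (4,8) ∈ E(G2) ✓
All 14 edges of G1 map to edges of G2, and |E(G1)| = |E(G2)| = 14, so φ is a bijection on edges as well as vertices. Hence G1 ≅ G2.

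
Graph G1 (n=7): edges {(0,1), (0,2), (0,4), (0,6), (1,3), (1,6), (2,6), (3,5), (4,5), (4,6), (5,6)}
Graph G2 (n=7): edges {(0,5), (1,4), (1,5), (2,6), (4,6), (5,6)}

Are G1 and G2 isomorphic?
No, not isomorphic

The graphs are NOT isomorphic.

Connected components of G1: 1 component(s) with vertex sets [[0, 1, 2, 3, 4, 5, 6]], sizes [7].
Connected components of G2: 2 component(s) with vertex sets [[3], [0, 1, 2, 4, 5, 6]], sizes [1, 6].
The number of connected components (and the multiset of component sizes) is an isomorphism invariant — an isomorphism maps each component of G1 bijectively onto a component of G2. Since G1 has 1 component(s) and G2 has 2, they cannot be isomorphic.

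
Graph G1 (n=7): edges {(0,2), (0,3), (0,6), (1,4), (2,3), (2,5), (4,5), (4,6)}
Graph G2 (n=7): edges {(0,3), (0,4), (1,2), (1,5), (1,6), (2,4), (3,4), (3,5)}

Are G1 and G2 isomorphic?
Yes, isomorphic

The graphs are isomorphic.
One valid mapping φ: V(G1) → V(G2): 0→3, 1→6, 2→4, 3→0, 4→1, 5→2, 6→5

Verify φ preserves adjacency — for each edge of G1, its image is an edge of G2:
  (0,2) → (φ(0),φ(2)) = (3,4) ∈ E(G2) ✓
  (0,3) → (φ(0),φ(3)) = (0,3) ∈ E(G2) ✓
  (0,6) → (φ(0),φ(6)) = (3,5) ∈ E(G2) ✓
  (1,4) → (φ(1),φ(4)) = (1,6) ∈ E(G2) ✓
  (2,3) → (φ(2),φ(3)) = (0,4) ∈ E(G2) ✓
  (2,5) → (φ(2),φ(5)) = (2,4) ∈ E(G2) ✓
  (4,5) → (φ(4),φ(5)) = (1,2) ∈ E(G2) ✓
  (4,6) → (φ(4),φ(6)) = (1,5) ∈ E(G2) ✓
All 8 edges of G1 map to edges of G2, and |E(G1)| = |E(G2)| = 8, so φ is a bijection on edges as well as vertices. Hence G1 ≅ G2.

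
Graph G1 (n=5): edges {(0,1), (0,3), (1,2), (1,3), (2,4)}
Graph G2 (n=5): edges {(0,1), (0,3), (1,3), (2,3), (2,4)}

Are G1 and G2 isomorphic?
Yes, isomorphic

The graphs are isomorphic.
One valid mapping φ: V(G1) → V(G2): 0→0, 1→3, 2→2, 3→1, 4→4

Verify φ preserves adjacency — for each edge of G1, its image is an edge of G2:
  (0,1) → (φ(0),φ(1)) = (0,3) ∈ E(G2) ✓
  (0,3) → (φ(0),φ(3)) = (0,1) ∈ E(G2) ✓
  (1,2) → (φ(1),φ(2)) = (2,3) ∈ E(G2) ✓
  (1,3) → (φ(1),φ(3)) = (1,3) ∈ E(G2) ✓
  (2,4) → (φ(2),φ(4)) = (2,4) ∈ E(G2) ✓
All 5 edges of G1 map to edges of G2, and |E(G1)| = |E(G2)| = 5, so φ is a bijection on edges as well as vertices. Hence G1 ≅ G2.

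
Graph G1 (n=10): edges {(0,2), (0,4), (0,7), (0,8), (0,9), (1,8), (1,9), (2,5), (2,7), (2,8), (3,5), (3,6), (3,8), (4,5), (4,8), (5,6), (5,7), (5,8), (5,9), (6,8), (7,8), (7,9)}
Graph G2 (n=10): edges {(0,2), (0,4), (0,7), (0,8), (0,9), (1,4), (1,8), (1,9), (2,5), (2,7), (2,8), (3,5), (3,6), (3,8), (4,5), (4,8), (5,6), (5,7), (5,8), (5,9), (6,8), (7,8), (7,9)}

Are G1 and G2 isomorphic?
No, not isomorphic

The graphs are NOT isomorphic.

Counting edges: G1 has 22 edge(s); G2 has 23 edge(s).
Edge count is an isomorphism invariant (a bijection on vertices induces a bijection on edges), so differing edge counts rule out isomorphism.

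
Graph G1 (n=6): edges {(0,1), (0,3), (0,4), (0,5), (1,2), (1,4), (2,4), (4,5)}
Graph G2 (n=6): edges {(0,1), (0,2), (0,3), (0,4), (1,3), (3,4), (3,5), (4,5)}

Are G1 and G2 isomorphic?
Yes, isomorphic

The graphs are isomorphic.
One valid mapping φ: V(G1) → V(G2): 0→0, 1→4, 2→5, 3→2, 4→3, 5→1

Verify φ preserves adjacency — for each edge of G1, its image is an edge of G2:
  (0,1) → (φ(0),φ(1)) = (0,4) ∈ E(G2) ✓
  (0,3) → (φ(0),φ(3)) = (0,2) ∈ E(G2) ✓
  (0,4) → (φ(0),φ(4)) = (0,3) ∈ E(G2) ✓
  (0,5) → (φ(0),φ(5)) = (0,1) ∈ E(G2) ✓
  (1,2) → (φ(1),φ(2)) = (4,5) ∈ E(G2) ✓
  (1,4) → (φ(1),φ(4)) = (3,4) ∈ E(G2) ✓
  (2,4) → (φ(2),φ(4)) = (3,5) ∈ E(G2) ✓
  (4,5) → (φ(4),φ(5)) = (1,3) ∈ E(G2) ✓
All 8 edges of G1 map to edges of G2, and |E(G1)| = |E(G2)| = 8, so φ is a bijection on edges as well as vertices. Hence G1 ≅ G2.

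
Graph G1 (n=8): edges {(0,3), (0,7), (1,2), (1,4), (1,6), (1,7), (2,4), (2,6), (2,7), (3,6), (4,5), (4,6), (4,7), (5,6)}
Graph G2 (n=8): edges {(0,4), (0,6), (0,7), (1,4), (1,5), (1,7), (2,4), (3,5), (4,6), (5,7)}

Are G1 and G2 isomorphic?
No, not isomorphic

The graphs are NOT isomorphic.

Degrees in G1: deg(0)=2, deg(1)=4, deg(2)=4, deg(3)=2, deg(4)=5, deg(5)=2, deg(6)=5, deg(7)=4.
Sorted degree sequence of G1: [5, 5, 4, 4, 4, 2, 2, 2].
Degrees in G2: deg(0)=3, deg(1)=3, deg(2)=1, deg(3)=1, deg(4)=4, deg(5)=3, deg(6)=2, deg(7)=3.
Sorted degree sequence of G2: [4, 3, 3, 3, 3, 2, 1, 1].
The (sorted) degree sequence is an isomorphism invariant, so since G1 and G2 have different degree sequences they cannot be isomorphic.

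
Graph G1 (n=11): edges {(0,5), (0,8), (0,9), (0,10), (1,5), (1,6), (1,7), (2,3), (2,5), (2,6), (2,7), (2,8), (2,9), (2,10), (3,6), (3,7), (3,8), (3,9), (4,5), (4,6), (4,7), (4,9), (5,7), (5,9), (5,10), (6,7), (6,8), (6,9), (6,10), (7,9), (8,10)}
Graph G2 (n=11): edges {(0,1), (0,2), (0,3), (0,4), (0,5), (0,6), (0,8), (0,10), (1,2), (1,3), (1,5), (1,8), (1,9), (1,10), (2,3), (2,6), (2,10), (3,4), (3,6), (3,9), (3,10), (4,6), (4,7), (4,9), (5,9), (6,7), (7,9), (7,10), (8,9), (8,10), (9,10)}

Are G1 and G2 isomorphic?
Yes, isomorphic

The graphs are isomorphic.
One valid mapping φ: V(G1) → V(G2): 0→7, 1→5, 2→3, 3→2, 4→8, 5→9, 6→0, 7→1, 8→6, 9→10, 10→4

Verify φ preserves adjacency — for each edge of G1, its image is an edge of G2:
  (0,5) → (φ(0),φ(5)) = (7,9) ∈ E(G2) ✓
  (0,8) → (φ(0),φ(8)) = (6,7) ∈ E(G2) ✓
  (0,9) → (φ(0),φ(9)) = (7,10) ∈ E(G2) ✓
  (0,10) → (φ(0),φ(10)) = (4,7) ∈ E(G2) ✓
  (1,5) → (φ(1),φ(5)) = (5,9) ∈ E(G2) ✓
  (1,6) → (φ(1),φ(6)) = (0,5) ∈ E(G2) ✓
  (1,7) → (φ(1),φ(7)) = (1,5) ∈ E(G2) ✓
  (2,3) → (φ(2),φ(3)) = (2,3) ∈ E(G2) ✓
  (2,5) → (φ(2),φ(5)) = (3,9) ∈ E(G2) ✓
  (2,6) → (φ(2),φ(6)) = (0,3) ∈ E(G2) ✓
  (2,7) → (φ(2),φ(7)) = (1,3) ∈ E(G2) ✓
  (2,8) → (φ(2),φ(8)) = (3,6) ∈ E(G2) ✓
  (2,9) → (φ(2),φ(9)) = (3,10) ∈ E(G2) ✓
  (2,10) → (φ(2),φ(10)) = (3,4) ∈ E(G2) ✓
  (3,6) → (φ(3),φ(6)) = (0,2) ∈ E(G2) ✓
  (3,7) → (φ(3),φ(7)) = (1,2) ∈ E(G2) ✓
  (3,8) → (φ(3),φ(8)) = (2,6) ∈ E(G2) ✓
  (3,9) → (φ(3),φ(9)) = (2,10) ∈ E(G2) ✓
  (4,5) → (φ(4),φ(5)) = (8,9) ∈ E(G2) ✓
  (4,6) → (φ(4),φ(6)) = (0,8) ∈ E(G2) ✓
  (4,7) → (φ(4),φ(7)) = (1,8) ∈ E(G2) ✓
  (4,9) → (φ(4),φ(9)) = (8,10) ∈ E(G2) ✓
  (5,7) → (φ(5),φ(7)) = (1,9) ∈ E(G2) ✓
  (5,9) → (φ(5),φ(9)) = (9,10) ∈ E(G2) ✓
  (5,10) → (φ(5),φ(10)) = (4,9) ∈ E(G2) ✓
  (6,7) → (φ(6),φ(7)) = (0,1) ∈ E(G2) ✓
  (6,8) → (φ(6),φ(8)) = (0,6) ∈ E(G2) ✓
  (6,9) → (φ(6),φ(9)) = (0,10) ∈ E(G2) ✓
  (6,10) → (φ(6),φ(10)) = (0,4) ∈ E(G2) ✓
  (7,9) → (φ(7),φ(9)) = (1,10) ∈ E(G2) ✓
  (8,10) → (φ(8),φ(10)) = (4,6) ∈ E(G2) ✓
All 31 edges of G1 map to edges of G2, and |E(G1)| = |E(G2)| = 31, so φ is a bijection on edges as well as vertices. Hence G1 ≅ G2.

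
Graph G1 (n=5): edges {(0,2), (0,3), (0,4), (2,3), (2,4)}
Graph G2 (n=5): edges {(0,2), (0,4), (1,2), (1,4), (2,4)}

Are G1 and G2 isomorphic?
Yes, isomorphic

The graphs are isomorphic.
One valid mapping φ: V(G1) → V(G2): 0→4, 1→3, 2→2, 3→1, 4→0

Verify φ preserves adjacency — for each edge of G1, its image is an edge of G2:
  (0,2) → (φ(0),φ(2)) = (2,4) ∈ E(G2) ✓
  (0,3) → (φ(0),φ(3)) = (1,4) ∈ E(G2) ✓
  (0,4) → (φ(0),φ(4)) = (0,4) ∈ E(G2) ✓
  (2,3) → (φ(2),φ(3)) = (1,2) ∈ E(G2) ✓
  (2,4) → (φ(2),φ(4)) = (0,2) ∈ E(G2) ✓
All 5 edges of G1 map to edges of G2, and |E(G1)| = |E(G2)| = 5, so φ is a bijection on edges as well as vertices. Hence G1 ≅ G2.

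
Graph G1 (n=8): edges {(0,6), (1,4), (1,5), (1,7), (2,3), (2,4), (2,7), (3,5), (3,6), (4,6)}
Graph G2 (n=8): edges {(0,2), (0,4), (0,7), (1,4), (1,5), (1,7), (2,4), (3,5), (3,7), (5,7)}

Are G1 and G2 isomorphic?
No, not isomorphic

The graphs are NOT isomorphic.

Counting triangles (3-cliques): G1 has 0, G2 has 3.
Triangle count is an isomorphism invariant, so differing triangle counts rule out isomorphism.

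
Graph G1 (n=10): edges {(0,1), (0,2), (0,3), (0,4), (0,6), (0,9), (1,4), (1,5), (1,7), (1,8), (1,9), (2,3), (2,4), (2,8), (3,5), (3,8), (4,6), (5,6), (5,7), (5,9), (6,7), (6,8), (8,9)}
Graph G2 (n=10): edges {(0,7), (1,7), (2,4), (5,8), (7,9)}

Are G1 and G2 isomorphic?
No, not isomorphic

The graphs are NOT isomorphic.

Connected components of G1: 1 component(s) with vertex sets [[0, 1, 2, 3, 4, 5, 6, 7, 8, 9]], sizes [10].
Connected components of G2: 5 component(s) with vertex sets [[3], [6], [2, 4], [5, 8], [0, 1, 7, 9]], sizes [1, 1, 2, 2, 4].
The number of connected components (and the multiset of component sizes) is an isomorphism invariant — an isomorphism maps each component of G1 bijectively onto a component of G2. Since G1 has 1 component(s) and G2 has 5, they cannot be isomorphic.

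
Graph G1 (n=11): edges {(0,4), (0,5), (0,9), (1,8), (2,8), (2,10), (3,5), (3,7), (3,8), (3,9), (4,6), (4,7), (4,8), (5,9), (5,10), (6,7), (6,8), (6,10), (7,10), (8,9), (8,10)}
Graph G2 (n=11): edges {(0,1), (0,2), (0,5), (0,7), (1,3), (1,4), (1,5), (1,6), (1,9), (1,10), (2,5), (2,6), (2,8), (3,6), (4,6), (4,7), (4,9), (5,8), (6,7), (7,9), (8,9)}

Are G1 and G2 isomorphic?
Yes, isomorphic

The graphs are isomorphic.
One valid mapping φ: V(G1) → V(G2): 0→8, 1→10, 2→3, 3→0, 4→9, 5→2, 6→4, 7→7, 8→1, 9→5, 10→6

Verify φ preserves adjacency — for each edge of G1, its image is an edge of G2:
  (0,4) → (φ(0),φ(4)) = (8,9) ∈ E(G2) ✓
  (0,5) → (φ(0),φ(5)) = (2,8) ∈ E(G2) ✓
  (0,9) → (φ(0),φ(9)) = (5,8) ∈ E(G2) ✓
  (1,8) → (φ(1),φ(8)) = (1,10) ∈ E(G2) ✓
  (2,8) → (φ(2),φ(8)) = (1,3) ∈ E(G2) ✓
  (2,10) → (φ(2),φ(10)) = (3,6) ∈ E(G2) ✓
  (3,5) → (φ(3),φ(5)) = (0,2) ∈ E(G2) ✓
  (3,7) → (φ(3),φ(7)) = (0,7) ∈ E(G2) ✓
  (3,8) → (φ(3),φ(8)) = (0,1) ∈ E(G2) ✓
  (3,9) → (φ(3),φ(9)) = (0,5) ∈ E(G2) ✓
  (4,6) → (φ(4),φ(6)) = (4,9) ∈ E(G2) ✓
  (4,7) → (φ(4),φ(7)) = (7,9) ∈ E(G2) ✓
  (4,8) → (φ(4),φ(8)) = (1,9) ∈ E(G2) ✓
  (5,9) → (φ(5),φ(9)) = (2,5) ∈ E(G2) ✓
  (5,10) → (φ(5),φ(10)) = (2,6) ∈ E(G2) ✓
  (6,7) → (φ(6),φ(7)) = (4,7) ∈ E(G2) ✓
  (6,8) → (φ(6),φ(8)) = (1,4) ∈ E(G2) ✓
  (6,10) → (φ(6),φ(10)) = (4,6) ∈ E(G2) ✓
  (7,10) → (φ(7),φ(10)) = (6,7) ∈ E(G2) ✓
  (8,9) → (φ(8),φ(9)) = (1,5) ∈ E(G2) ✓
  (8,10) → (φ(8),φ(10)) = (1,6) ∈ E(G2) ✓
All 21 edges of G1 map to edges of G2, and |E(G1)| = |E(G2)| = 21, so φ is a bijection on edges as well as vertices. Hence G1 ≅ G2.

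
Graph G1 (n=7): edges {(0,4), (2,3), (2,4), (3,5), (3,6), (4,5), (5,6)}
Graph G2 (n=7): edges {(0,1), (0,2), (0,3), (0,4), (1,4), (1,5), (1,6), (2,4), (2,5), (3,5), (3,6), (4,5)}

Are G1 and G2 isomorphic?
No, not isomorphic

The graphs are NOT isomorphic.

Counting triangles (3-cliques): G1 has 1, G2 has 4.
Triangle count is an isomorphism invariant, so differing triangle counts rule out isomorphism.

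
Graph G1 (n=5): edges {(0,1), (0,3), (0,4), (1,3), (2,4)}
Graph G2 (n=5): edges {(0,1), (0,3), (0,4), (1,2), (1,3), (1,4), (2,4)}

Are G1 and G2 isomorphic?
No, not isomorphic

The graphs are NOT isomorphic.

Counting edges: G1 has 5 edge(s); G2 has 7 edge(s).
Edge count is an isomorphism invariant (a bijection on vertices induces a bijection on edges), so differing edge counts rule out isomorphism.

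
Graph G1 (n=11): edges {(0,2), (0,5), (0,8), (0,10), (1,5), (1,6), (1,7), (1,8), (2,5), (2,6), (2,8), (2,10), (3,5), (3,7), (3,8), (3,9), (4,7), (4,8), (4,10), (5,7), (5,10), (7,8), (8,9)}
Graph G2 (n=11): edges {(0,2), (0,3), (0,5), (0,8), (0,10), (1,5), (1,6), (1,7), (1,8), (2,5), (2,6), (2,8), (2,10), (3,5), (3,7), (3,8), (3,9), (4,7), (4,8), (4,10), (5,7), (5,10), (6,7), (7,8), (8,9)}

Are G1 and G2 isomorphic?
No, not isomorphic

The graphs are NOT isomorphic.

Counting edges: G1 has 23 edge(s); G2 has 25 edge(s).
Edge count is an isomorphism invariant (a bijection on vertices induces a bijection on edges), so differing edge counts rule out isomorphism.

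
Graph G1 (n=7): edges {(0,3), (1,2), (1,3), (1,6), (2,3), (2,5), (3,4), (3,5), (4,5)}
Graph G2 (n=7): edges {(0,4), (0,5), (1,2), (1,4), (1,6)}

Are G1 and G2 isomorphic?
No, not isomorphic

The graphs are NOT isomorphic.

Connected components of G1: 1 component(s) with vertex sets [[0, 1, 2, 3, 4, 5, 6]], sizes [7].
Connected components of G2: 2 component(s) with vertex sets [[3], [0, 1, 2, 4, 5, 6]], sizes [1, 6].
The number of connected components (and the multiset of component sizes) is an isomorphism invariant — an isomorphism maps each component of G1 bijectively onto a component of G2. Since G1 has 1 component(s) and G2 has 2, they cannot be isomorphic.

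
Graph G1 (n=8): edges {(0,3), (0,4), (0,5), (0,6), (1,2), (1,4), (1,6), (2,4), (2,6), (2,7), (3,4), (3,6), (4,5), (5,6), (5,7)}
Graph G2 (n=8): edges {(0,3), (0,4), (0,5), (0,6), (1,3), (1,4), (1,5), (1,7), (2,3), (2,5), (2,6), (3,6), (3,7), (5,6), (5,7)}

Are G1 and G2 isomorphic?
Yes, isomorphic

The graphs are isomorphic.
One valid mapping φ: V(G1) → V(G2): 0→6, 1→7, 2→1, 3→2, 4→5, 5→0, 6→3, 7→4

Verify φ preserves adjacency — for each edge of G1, its image is an edge of G2:
  (0,3) → (φ(0),φ(3)) = (2,6) ∈ E(G2) ✓
  (0,4) → (φ(0),φ(4)) = (5,6) ∈ E(G2) ✓
  (0,5) → (φ(0),φ(5)) = (0,6) ∈ E(G2) ✓
  (0,6) → (φ(0),φ(6)) = (3,6) ∈ E(G2) ✓
  (1,2) → (φ(1),φ(2)) = (1,7) ∈ E(G2) ✓
  (1,4) → (φ(1),φ(4)) = (5,7) ∈ E(G2) ✓
  (1,6) → (φ(1),φ(6)) = (3,7) ∈ E(G2) ✓
  (2,4) → (φ(2),φ(4)) = (1,5) ∈ E(G2) ✓
  (2,6) → (φ(2),φ(6)) = (1,3) ∈ E(G2) ✓
  (2,7) → (φ(2),φ(7)) = (1,4) ∈ E(G2) ✓
  (3,4) → (φ(3),φ(4)) = (2,5) ∈ E(G2) ✓
  (3,6) → (φ(3),φ(6)) = (2,3) ∈ E(G2) ✓
  (4,5) → (φ(4),φ(5)) = (0,5) ∈ E(G2) ✓
  (5,6) → (φ(5),φ(6)) = (0,3) ∈ E(G2) ✓
  (5,7) → (φ(5),φ(7)) = (0,4) ∈ E(G2) ✓
All 15 edges of G1 map to edges of G2, and |E(G1)| = |E(G2)| = 15, so φ is a bijection on edges as well as vertices. Hence G1 ≅ G2.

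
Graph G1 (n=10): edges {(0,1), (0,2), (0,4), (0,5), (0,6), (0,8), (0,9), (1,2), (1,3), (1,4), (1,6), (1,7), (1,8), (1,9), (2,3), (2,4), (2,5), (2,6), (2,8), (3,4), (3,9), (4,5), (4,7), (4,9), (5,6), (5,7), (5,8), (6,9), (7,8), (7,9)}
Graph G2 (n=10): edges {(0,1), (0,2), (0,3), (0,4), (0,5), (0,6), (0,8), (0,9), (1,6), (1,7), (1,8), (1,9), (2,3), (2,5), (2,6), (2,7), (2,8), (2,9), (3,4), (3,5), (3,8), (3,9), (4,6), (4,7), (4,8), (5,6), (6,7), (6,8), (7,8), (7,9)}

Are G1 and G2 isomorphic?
Yes, isomorphic

The graphs are isomorphic.
One valid mapping φ: V(G1) → V(G2): 0→8, 1→0, 2→6, 3→5, 4→2, 5→7, 6→4, 7→9, 8→1, 9→3

Verify φ preserves adjacency — for each edge of G1, its image is an edge of G2:
  (0,1) → (φ(0),φ(1)) = (0,8) ∈ E(G2) ✓
  (0,2) → (φ(0),φ(2)) = (6,8) ∈ E(G2) ✓
  (0,4) → (φ(0),φ(4)) = (2,8) ∈ E(G2) ✓
  (0,5) → (φ(0),φ(5)) = (7,8) ∈ E(G2) ✓
  (0,6) → (φ(0),φ(6)) = (4,8) ∈ E(G2) ✓
  (0,8) → (φ(0),φ(8)) = (1,8) ∈ E(G2) ✓
  (0,9) → (φ(0),φ(9)) = (3,8) ∈ E(G2) ✓
  (1,2) → (φ(1),φ(2)) = (0,6) ∈ E(G2) ✓
  (1,3) → (φ(1),φ(3)) = (0,5) ∈ E(G2) ✓
  (1,4) → (φ(1),φ(4)) = (0,2) ∈ E(G2) ✓
  (1,6) → (φ(1),φ(6)) = (0,4) ∈ E(G2) ✓
  (1,7) → (φ(1),φ(7)) = (0,9) ∈ E(G2) ✓
  (1,8) → (φ(1),φ(8)) = (0,1) ∈ E(G2) ✓
  (1,9) → (φ(1),φ(9)) = (0,3) ∈ E(G2) ✓
  (2,3) → (φ(2),φ(3)) = (5,6) ∈ E(G2) ✓
  (2,4) → (φ(2),φ(4)) = (2,6) ∈ E(G2) ✓
  (2,5) → (φ(2),φ(5)) = (6,7) ∈ E(G2) ✓
  (2,6) → (φ(2),φ(6)) = (4,6) ∈ E(G2) ✓
  (2,8) → (φ(2),φ(8)) = (1,6) ∈ E(G2) ✓
  (3,4) → (φ(3),φ(4)) = (2,5) ∈ E(G2) ✓
  (3,9) → (φ(3),φ(9)) = (3,5) ∈ E(G2) ✓
  (4,5) → (φ(4),φ(5)) = (2,7) ∈ E(G2) ✓
  (4,7) → (φ(4),φ(7)) = (2,9) ∈ E(G2) ✓
  (4,9) → (φ(4),φ(9)) = (2,3) ∈ E(G2) ✓
  (5,6) → (φ(5),φ(6)) = (4,7) ∈ E(G2) ✓
  (5,7) → (φ(5),φ(7)) = (7,9) ∈ E(G2) ✓
  (5,8) → (φ(5),φ(8)) = (1,7) ∈ E(G2) ✓
  (6,9) → (φ(6),φ(9)) = (3,4) ∈ E(G2) ✓
  (7,8) → (φ(7),φ(8)) = (1,9) ∈ E(G2) ✓
  (7,9) → (φ(7),φ(9)) = (3,9) ∈ E(G2) ✓
All 30 edges of G1 map to edges of G2, and |E(G1)| = |E(G2)| = 30, so φ is a bijection on edges as well as vertices. Hence G1 ≅ G2.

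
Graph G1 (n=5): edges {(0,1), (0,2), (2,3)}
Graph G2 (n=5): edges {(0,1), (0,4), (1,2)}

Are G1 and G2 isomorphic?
Yes, isomorphic

The graphs are isomorphic.
One valid mapping φ: V(G1) → V(G2): 0→1, 1→2, 2→0, 3→4, 4→3

Verify φ preserves adjacency — for each edge of G1, its image is an edge of G2:
  (0,1) → (φ(0),φ(1)) = (1,2) ∈ E(G2) ✓
  (0,2) → (φ(0),φ(2)) = (0,1) ∈ E(G2) ✓
  (2,3) → (φ(2),φ(3)) = (0,4) ∈ E(G2) ✓
All 3 edges of G1 map to edges of G2, and |E(G1)| = |E(G2)| = 3, so φ is a bijection on edges as well as vertices. Hence G1 ≅ G2.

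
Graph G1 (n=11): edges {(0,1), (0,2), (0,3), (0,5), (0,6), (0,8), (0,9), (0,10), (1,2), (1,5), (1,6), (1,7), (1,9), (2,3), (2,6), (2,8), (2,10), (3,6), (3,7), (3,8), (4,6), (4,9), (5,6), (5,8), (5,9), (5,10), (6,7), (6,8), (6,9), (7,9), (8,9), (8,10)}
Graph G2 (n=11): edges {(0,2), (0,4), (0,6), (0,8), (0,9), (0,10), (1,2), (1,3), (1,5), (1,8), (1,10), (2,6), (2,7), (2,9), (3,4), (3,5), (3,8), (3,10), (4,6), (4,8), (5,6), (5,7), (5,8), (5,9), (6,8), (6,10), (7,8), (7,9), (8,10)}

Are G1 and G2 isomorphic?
No, not isomorphic

The graphs are NOT isomorphic.

Degrees in G1: deg(0)=8, deg(1)=6, deg(2)=6, deg(3)=5, deg(4)=2, deg(5)=6, deg(6)=9, deg(7)=4, deg(8)=7, deg(9)=7, deg(10)=4.
Sorted degree sequence of G1: [9, 8, 7, 7, 6, 6, 6, 5, 4, 4, 2].
Degrees in G2: deg(0)=6, deg(1)=5, deg(2)=5, deg(3)=5, deg(4)=4, deg(5)=6, deg(6)=6, deg(7)=4, deg(8)=8, deg(9)=4, deg(10)=5.
Sorted degree sequence of G2: [8, 6, 6, 6, 5, 5, 5, 5, 4, 4, 4].
The (sorted) degree sequence is an isomorphism invariant, so since G1 and G2 have different degree sequences they cannot be isomorphic.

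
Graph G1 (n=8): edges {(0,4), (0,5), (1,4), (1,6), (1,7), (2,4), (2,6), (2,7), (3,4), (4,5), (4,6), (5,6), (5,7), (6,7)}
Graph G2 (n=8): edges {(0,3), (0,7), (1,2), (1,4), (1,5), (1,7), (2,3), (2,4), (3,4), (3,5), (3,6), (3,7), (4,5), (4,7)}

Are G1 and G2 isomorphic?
Yes, isomorphic

The graphs are isomorphic.
One valid mapping φ: V(G1) → V(G2): 0→0, 1→2, 2→5, 3→6, 4→3, 5→7, 6→4, 7→1

Verify φ preserves adjacency — for each edge of G1, its image is an edge of G2:
  (0,4) → (φ(0),φ(4)) = (0,3) ∈ E(G2) ✓
  (0,5) → (φ(0),φ(5)) = (0,7) ∈ E(G2) ✓
  (1,4) → (φ(1),φ(4)) = (2,3) ∈ E(G2) ✓
  (1,6) → (φ(1),φ(6)) = (2,4) ∈ E(G2) ✓
  (1,7) → (φ(1),φ(7)) = (1,2) ∈ E(G2) ✓
  (2,4) → (φ(2),φ(4)) = (3,5) ∈ E(G2) ✓
  (2,6) → (φ(2),φ(6)) = (4,5) ∈ E(G2) ✓
  (2,7) → (φ(2),φ(7)) = (1,5) ∈ E(G2) ✓
  (3,4) → (φ(3),φ(4)) = (3,6) ∈ E(G2) ✓
  (4,5) → (φ(4),φ(5)) = (3,7) ∈ E(G2) ✓
  (4,6) → (φ(4),φ(6)) = (3,4) ∈ E(G2) ✓
  (5,6) → (φ(5),φ(6)) = (4,7) ∈ E(G2) ✓
  (5,7) → (φ(5),φ(7)) = (1,7) ∈ E(G2) ✓
  (6,7) → (φ(6),φ(7)) = (1,4) ∈ E(G2) ✓
All 14 edges of G1 map to edges of G2, and |E(G1)| = |E(G2)| = 14, so φ is a bijection on edges as well as vertices. Hence G1 ≅ G2.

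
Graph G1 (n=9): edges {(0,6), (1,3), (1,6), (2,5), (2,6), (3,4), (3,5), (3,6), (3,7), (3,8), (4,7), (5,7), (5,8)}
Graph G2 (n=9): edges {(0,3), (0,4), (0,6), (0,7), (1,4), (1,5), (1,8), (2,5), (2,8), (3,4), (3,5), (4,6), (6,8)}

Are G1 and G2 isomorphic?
No, not isomorphic

The graphs are NOT isomorphic.

Counting triangles (3-cliques): G1 has 4, G2 has 2.
Triangle count is an isomorphism invariant, so differing triangle counts rule out isomorphism.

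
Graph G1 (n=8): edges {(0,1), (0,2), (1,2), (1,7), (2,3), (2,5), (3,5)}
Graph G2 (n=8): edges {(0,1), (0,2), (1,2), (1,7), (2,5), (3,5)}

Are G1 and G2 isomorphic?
No, not isomorphic

The graphs are NOT isomorphic.

Counting edges: G1 has 7 edge(s); G2 has 6 edge(s).
Edge count is an isomorphism invariant (a bijection on vertices induces a bijection on edges), so differing edge counts rule out isomorphism.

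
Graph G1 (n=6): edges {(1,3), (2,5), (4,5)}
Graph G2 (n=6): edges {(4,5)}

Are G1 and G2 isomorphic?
No, not isomorphic

The graphs are NOT isomorphic.

Counting edges: G1 has 3 edge(s); G2 has 1 edge(s).
Edge count is an isomorphism invariant (a bijection on vertices induces a bijection on edges), so differing edge counts rule out isomorphism.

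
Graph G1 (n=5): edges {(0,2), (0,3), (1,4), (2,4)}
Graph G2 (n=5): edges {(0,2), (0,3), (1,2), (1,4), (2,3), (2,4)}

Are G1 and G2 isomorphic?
No, not isomorphic

The graphs are NOT isomorphic.

Degrees in G1: deg(0)=2, deg(1)=1, deg(2)=2, deg(3)=1, deg(4)=2.
Sorted degree sequence of G1: [2, 2, 2, 1, 1].
Degrees in G2: deg(0)=2, deg(1)=2, deg(2)=4, deg(3)=2, deg(4)=2.
Sorted degree sequence of G2: [4, 2, 2, 2, 2].
The (sorted) degree sequence is an isomorphism invariant, so since G1 and G2 have different degree sequences they cannot be isomorphic.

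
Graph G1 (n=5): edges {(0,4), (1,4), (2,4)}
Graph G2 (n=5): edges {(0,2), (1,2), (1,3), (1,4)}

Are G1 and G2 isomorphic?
No, not isomorphic

The graphs are NOT isomorphic.

Connected components of G1: 2 component(s) with vertex sets [[3], [0, 1, 2, 4]], sizes [1, 4].
Connected components of G2: 1 component(s) with vertex sets [[0, 1, 2, 3, 4]], sizes [5].
The number of connected components (and the multiset of component sizes) is an isomorphism invariant — an isomorphism maps each component of G1 bijectively onto a component of G2. Since G1 has 2 component(s) and G2 has 1, they cannot be isomorphic.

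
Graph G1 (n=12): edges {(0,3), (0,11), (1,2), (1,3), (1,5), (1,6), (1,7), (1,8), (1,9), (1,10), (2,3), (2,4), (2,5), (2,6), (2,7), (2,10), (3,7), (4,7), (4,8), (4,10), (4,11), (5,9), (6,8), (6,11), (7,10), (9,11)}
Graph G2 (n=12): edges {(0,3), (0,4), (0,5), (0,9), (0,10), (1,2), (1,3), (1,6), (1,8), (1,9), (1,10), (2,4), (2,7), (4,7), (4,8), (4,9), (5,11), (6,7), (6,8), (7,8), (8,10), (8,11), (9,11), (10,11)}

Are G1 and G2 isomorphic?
No, not isomorphic

The graphs are NOT isomorphic.

Degrees in G1: deg(0)=2, deg(1)=8, deg(2)=7, deg(3)=4, deg(4)=5, deg(5)=3, deg(6)=4, deg(7)=5, deg(8)=3, deg(9)=3, deg(10)=4, deg(11)=4.
Sorted degree sequence of G1: [8, 7, 5, 5, 4, 4, 4, 4, 3, 3, 3, 2].
Degrees in G2: deg(0)=5, deg(1)=6, deg(2)=3, deg(3)=2, deg(4)=5, deg(5)=2, deg(6)=3, deg(7)=4, deg(8)=6, deg(9)=4, deg(10)=4, deg(11)=4.
Sorted degree sequence of G2: [6, 6, 5, 5, 4, 4, 4, 4, 3, 3, 2, 2].
The (sorted) degree sequence is an isomorphism invariant, so since G1 and G2 have different degree sequences they cannot be isomorphic.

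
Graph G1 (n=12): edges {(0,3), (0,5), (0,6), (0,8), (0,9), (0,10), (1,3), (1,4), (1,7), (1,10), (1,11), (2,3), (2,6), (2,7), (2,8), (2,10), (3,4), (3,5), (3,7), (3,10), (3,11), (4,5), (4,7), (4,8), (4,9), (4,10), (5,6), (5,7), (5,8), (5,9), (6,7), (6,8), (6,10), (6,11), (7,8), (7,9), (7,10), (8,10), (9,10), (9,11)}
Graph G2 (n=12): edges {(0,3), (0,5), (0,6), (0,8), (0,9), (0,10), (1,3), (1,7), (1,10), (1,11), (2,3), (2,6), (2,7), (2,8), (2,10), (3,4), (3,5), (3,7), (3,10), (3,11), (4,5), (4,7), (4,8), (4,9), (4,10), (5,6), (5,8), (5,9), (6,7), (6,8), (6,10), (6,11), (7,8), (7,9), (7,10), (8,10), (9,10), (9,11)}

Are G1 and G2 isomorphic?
No, not isomorphic

The graphs are NOT isomorphic.

Counting edges: G1 has 40 edge(s); G2 has 38 edge(s).
Edge count is an isomorphism invariant (a bijection on vertices induces a bijection on edges), so differing edge counts rule out isomorphism.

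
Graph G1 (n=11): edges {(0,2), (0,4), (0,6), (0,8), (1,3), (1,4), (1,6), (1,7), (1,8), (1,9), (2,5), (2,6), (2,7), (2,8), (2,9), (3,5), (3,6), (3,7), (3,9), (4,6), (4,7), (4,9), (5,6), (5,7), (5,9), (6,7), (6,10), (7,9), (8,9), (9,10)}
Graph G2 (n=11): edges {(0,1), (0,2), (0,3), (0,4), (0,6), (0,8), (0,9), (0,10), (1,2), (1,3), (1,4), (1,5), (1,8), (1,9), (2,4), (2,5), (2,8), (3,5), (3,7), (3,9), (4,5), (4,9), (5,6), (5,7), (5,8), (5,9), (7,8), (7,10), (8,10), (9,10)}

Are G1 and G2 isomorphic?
Yes, isomorphic

The graphs are isomorphic.
One valid mapping φ: V(G1) → V(G2): 0→7, 1→9, 2→8, 3→4, 4→3, 5→2, 6→5, 7→1, 8→10, 9→0, 10→6

Verify φ preserves adjacency — for each edge of G1, its image is an edge of G2:
  (0,2) → (φ(0),φ(2)) = (7,8) ∈ E(G2) ✓
  (0,4) → (φ(0),φ(4)) = (3,7) ∈ E(G2) ✓
  (0,6) → (φ(0),φ(6)) = (5,7) ∈ E(G2) ✓
  (0,8) → (φ(0),φ(8)) = (7,10) ∈ E(G2) ✓
  (1,3) → (φ(1),φ(3)) = (4,9) ∈ E(G2) ✓
  (1,4) → (φ(1),φ(4)) = (3,9) ∈ E(G2) ✓
  (1,6) → (φ(1),φ(6)) = (5,9) ∈ E(G2) ✓
  (1,7) → (φ(1),φ(7)) = (1,9) ∈ E(G2) ✓
  (1,8) → (φ(1),φ(8)) = (9,10) ∈ E(G2) ✓
  (1,9) → (φ(1),φ(9)) = (0,9) ∈ E(G2) ✓
  (2,5) → (φ(2),φ(5)) = (2,8) ∈ E(G2) ✓
  (2,6) → (φ(2),φ(6)) = (5,8) ∈ E(G2) ✓
  (2,7) → (φ(2),φ(7)) = (1,8) ∈ E(G2) ✓
  (2,8) → (φ(2),φ(8)) = (8,10) ∈ E(G2) ✓
  (2,9) → (φ(2),φ(9)) = (0,8) ∈ E(G2) ✓
  (3,5) → (φ(3),φ(5)) = (2,4) ∈ E(G2) ✓
  (3,6) → (φ(3),φ(6)) = (4,5) ∈ E(G2) ✓
  (3,7) → (φ(3),φ(7)) = (1,4) ∈ E(G2) ✓
  (3,9) → (φ(3),φ(9)) = (0,4) ∈ E(G2) ✓
  (4,6) → (φ(4),φ(6)) = (3,5) ∈ E(G2) ✓
  (4,7) → (φ(4),φ(7)) = (1,3) ∈ E(G2) ✓
  (4,9) → (φ(4),φ(9)) = (0,3) ∈ E(G2) ✓
  (5,6) → (φ(5),φ(6)) = (2,5) ∈ E(G2) ✓
  (5,7) → (φ(5),φ(7)) = (1,2) ∈ E(G2) ✓
  (5,9) → (φ(5),φ(9)) = (0,2) ∈ E(G2) ✓
  (6,7) → (φ(6),φ(7)) = (1,5) ∈ E(G2) ✓
  (6,10) → (φ(6),φ(10)) = (5,6) ∈ E(G2) ✓
  (7,9) → (φ(7),φ(9)) = (0,1) ∈ E(G2) ✓
  (8,9) → (φ(8),φ(9)) = (0,10) ∈ E(G2) ✓
  (9,10) → (φ(9),φ(10)) = (0,6) ∈ E(G2) ✓
All 30 edges of G1 map to edges of G2, and |E(G1)| = |E(G2)| = 30, so φ is a bijection on edges as well as vertices. Hence G1 ≅ G2.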